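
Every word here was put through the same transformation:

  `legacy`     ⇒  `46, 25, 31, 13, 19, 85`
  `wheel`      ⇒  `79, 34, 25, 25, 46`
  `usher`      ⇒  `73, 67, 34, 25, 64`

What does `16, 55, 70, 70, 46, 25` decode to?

l(#12)→46 and e(#5)→25: differences scale by 3, so n = 3·pos + 10. The formula is n = 3×(alphabet index, a=1) + 10.
Undoing it on 16, 55, 70, 70, 46, 25: 16→(16−10)÷3=2=b, 55→(55−10)÷3=15=o, 70→(70−10)÷3=20=t, 70→(70−10)÷3=20=t, 46→(46−10)÷3=12=l, 25→(25−10)÷3=5=e.

bottle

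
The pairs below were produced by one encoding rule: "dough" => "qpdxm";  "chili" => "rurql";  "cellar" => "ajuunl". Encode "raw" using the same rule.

fja

The output letters match the input read backwards, each shifted +9: dough reversed is hguod. The word is reversed, then every letter is shifted forward by 9.
On raw: reverse → war; then shift: w+9=f, a+9=j, r+9=a.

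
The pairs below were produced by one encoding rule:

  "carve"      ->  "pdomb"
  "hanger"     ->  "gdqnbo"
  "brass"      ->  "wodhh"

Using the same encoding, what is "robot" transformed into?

ojwja

c(2)→p(15) and a(0)→d(3) fit y≡19x+3 (mod 26); the inverse of 19 mod 26 is 11. Treating letters as 0–25, the rule is x ↦ 19x + 3 (mod 26).
Applying it to robot: r(17)→19·17+3≡14=o; o(14)→19·14+3≡9=j; b(1)→19·1+3≡22=w; o(14)→19·14+3≡9=j; t(19)→19·19+3≡0=a (all mod 26).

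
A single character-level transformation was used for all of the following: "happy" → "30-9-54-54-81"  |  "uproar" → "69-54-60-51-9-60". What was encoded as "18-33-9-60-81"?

h(#8)→30 and a(#1)→9: differences scale by 3, so n = 3·pos + 6. The formula is n = 3×(alphabet index, a=1) + 6.
Decoding 18-33-9-60-81: 18→(18−6)÷3=4=d, 33→(33−6)÷3=9=i, 9→(9−6)÷3=1=a, 60→(60−6)÷3=18=r, 81→(81−6)÷3=25=y.

diary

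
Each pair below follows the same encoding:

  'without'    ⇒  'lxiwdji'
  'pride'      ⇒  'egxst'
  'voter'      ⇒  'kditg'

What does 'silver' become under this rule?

hxaktg

Compare letters: w→l is +15, i→x is +15, t→i is +15 — a constant shift. Every letter moves 15 places later in the alphabet, wrapping around z→a.
Applying it to silver: s+15=h, i+15=x, l+15=a, v+15=k, e+15=t, r+15=g.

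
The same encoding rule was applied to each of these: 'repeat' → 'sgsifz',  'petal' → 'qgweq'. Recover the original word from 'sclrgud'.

In repeat: r→s is +1, e→g is +2, p→s is +3, e→i is +4 — the shift increases by 1 each position. The shift increases by 1 at each position, starting from +1: 1, 2, 3, ….
Decoding sclrgud: s−1=r, c−2=a, l−3=i, r−4=n, g−5=b, u−6=o, d−7=w.

rainbow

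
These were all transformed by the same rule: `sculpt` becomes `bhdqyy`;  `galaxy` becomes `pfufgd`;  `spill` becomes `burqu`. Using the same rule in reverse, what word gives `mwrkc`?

Shifts by position in sculpt: pos 0: s→b (+9), pos 1: c→h (+5), pos 2: u→d (+9), pos 3: l→q (+5) — repeating every 2. It's a Vigenère-style cipher with numeric key [9,5]: position i shifts by key[i mod 2].
Decoding mwrkc: m−9=d, w−5=r, r−9=i, k−5=f, c−9=t.

drift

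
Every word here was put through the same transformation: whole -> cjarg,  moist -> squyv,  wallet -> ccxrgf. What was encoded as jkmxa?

Shifts by position in whole: pos 0: w→c (+6), pos 1: h→j (+2), pos 2: o→a (+12), pos 3: l→r (+6), pos 4: e→g (+2) — repeating every 3. A repeating key of period 3 is used — shifts +6, +2, +12 over and over.
Undoing it on jkmxa: j−6=d, k−2=i, m−12=a, x−6=r, a−2=y.

diary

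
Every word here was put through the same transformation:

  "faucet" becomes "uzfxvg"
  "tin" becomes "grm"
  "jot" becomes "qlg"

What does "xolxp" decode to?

Each pair mirrors across the alphabet (f↔u, a↔z, u↔f): positions sum to 25. Letters are reflected about the middle of the alphabet (position → 25−position): Atbash.
Decoding xolxp: x↔c, o↔l, l↔o, x↔c, p↔k.

clock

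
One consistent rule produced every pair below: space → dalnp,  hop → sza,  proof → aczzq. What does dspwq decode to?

Compare letters: s→d is +11, p→a is +11, a→l is +11 — a constant shift. This is a Caesar cipher with shift 11.
Reversing it on dspwq: d−11=s, s−11=h, p−11=e, w−11=l, q−11=f.

shelf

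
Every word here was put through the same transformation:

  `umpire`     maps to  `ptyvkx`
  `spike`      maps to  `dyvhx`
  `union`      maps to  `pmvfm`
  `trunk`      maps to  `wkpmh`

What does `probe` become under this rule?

Treating letters as 0–25, the rule is x ↦ 19x + 25 (mod 26).
For probe: p(15)→19·15+25≡24=y; r(17)→19·17+25≡10=k; o(14)→19·14+25≡5=f; b(1)→19·1+25≡18=s; e(4)→19·4+25≡23=x (all mod 26).

ykfsx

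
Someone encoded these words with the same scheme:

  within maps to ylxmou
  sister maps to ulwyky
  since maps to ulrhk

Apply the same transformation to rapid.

tdtnj

In within: w→y is +2, i→l is +3, t→x is +4, h→m is +5 — the shift increases by 1 each position. Each letter shifts forward by (position + 2), i.e. 2, 3, 4, … — the shift grows by one for each successive letter.
Applying it to rapid: r+2=t, a+3=d, p+4=t, i+5=n, d+6=j.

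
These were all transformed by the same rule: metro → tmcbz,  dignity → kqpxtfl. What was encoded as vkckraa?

In metro: m→t is +7, e→m is +8, t→c is +9, r→b is +10 — the shift increases by 1 each position. Each letter shifts forward by (position + 7), i.e. 7, 8, 9, … — the shift grows by one for each successive letter.
Decoding vkckraa: v−7=o, k−8=c, c−9=t, k−10=a, r−11=g, a−12=o, a−13=n.

octagon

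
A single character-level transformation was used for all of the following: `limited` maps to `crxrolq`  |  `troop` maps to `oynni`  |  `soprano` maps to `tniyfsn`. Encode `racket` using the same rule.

yfvhlo

l(11)→c(2) and i(8)→r(17) fit y≡21x+5 (mod 26); the inverse of 21 mod 26 is 5. Treating letters as 0–25, the rule is x ↦ 21x + 5 (mod 26).
For racket: r(17)→21·17+5≡24=y; a(0)→21·0+5≡5=f; c(2)→21·2+5≡21=v; k(10)→21·10+5≡7=h; e(4)→21·4+5≡11=l; t(19)→21·19+5≡14=o (all mod 26).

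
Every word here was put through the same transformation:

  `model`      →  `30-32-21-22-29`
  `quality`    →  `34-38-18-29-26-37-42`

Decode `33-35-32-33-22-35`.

proper

m is letter #13 and maps to 30: an offset of 17. Letters become their 1-based position plus 17 (so a→18, b→19, …).
Reversing it on 33-35-32-33-22-35: 33→(33−17)÷1=16=p, 35→(35−17)÷1=18=r, 32→(32−17)÷1=15=o, 33→(33−17)÷1=16=p, 22→(22−17)÷1=5=e, 35→(35−17)÷1=18=r.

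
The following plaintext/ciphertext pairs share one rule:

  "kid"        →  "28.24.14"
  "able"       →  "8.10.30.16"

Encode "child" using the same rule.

12.22.24.30.14

k(#11)→28 and i(#9)→24: differences scale by 2, so n = 2·pos + 6. Each letter becomes 2×(its alphabet position, a=1..z=26) + 6.
For child: c=3→12, h=8→22, i=9→24, l=12→30, d=4→14.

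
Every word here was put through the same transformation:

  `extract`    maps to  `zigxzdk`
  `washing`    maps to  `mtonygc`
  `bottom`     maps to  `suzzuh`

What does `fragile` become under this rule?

kromgxl

The output letters match the input read backwards, each shifted +6: extract reversed is tcartxe. Two steps: reverse the string, then apply a Caesar shift of +6.
On fragile: reverse → eligarf; then shift: e+6=k, l+6=r, i+6=o, g+6=m, a+6=g, r+6=x, f+6=l.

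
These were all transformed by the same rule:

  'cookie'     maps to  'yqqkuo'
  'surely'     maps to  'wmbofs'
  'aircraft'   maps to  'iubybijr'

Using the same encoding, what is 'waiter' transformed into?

ciurob

Each letter's alphabet position (a=0..z=25) is mapped through 21·x+8 mod 26 — an affine cipher.
On waiter: w(22)→21·22+8≡2=c; a(0)→21·0+8≡8=i; i(8)→21·8+8≡20=u; t(19)→21·19+8≡17=r; e(4)→21·4+8≡14=o; r(17)→21·17+8≡1=b (all mod 26).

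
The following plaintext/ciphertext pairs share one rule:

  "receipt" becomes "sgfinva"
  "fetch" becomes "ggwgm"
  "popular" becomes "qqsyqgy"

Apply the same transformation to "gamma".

Letter i (0-indexed) is shifted by i+1, so successive shifts are 1, 2, 3, ….
On gamma: g+1=h, a+2=c, m+3=p, m+4=q, a+5=f.

hcpqf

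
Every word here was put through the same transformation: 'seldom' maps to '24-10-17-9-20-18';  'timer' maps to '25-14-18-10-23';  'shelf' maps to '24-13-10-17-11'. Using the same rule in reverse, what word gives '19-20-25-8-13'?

notch

The number is (letter's place in the alphabet, a=1) + 5.
Undoing it on 19-20-25-8-13: 19→(19−5)÷1=14=n, 20→(20−5)÷1=15=o, 25→(25−5)÷1=20=t, 8→(8−5)÷1=3=c, 13→(13−5)÷1=8=h.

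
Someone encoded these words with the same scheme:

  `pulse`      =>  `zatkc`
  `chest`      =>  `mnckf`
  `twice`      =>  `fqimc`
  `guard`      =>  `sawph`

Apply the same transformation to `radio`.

p(15)→z(25) and u(20)→a(0) fit y≡21x+22 (mod 26); the inverse of 21 mod 26 is 5. Treating letters as 0–25, the rule is x ↦ 21x + 22 (mod 26).
Applying it to radio: r(17)→21·17+22≡15=p; a(0)→21·0+22≡22=w; d(3)→21·3+22≡7=h; i(8)→21·8+22≡8=i; o(14)→21·14+22≡4=e (all mod 26).

pwhie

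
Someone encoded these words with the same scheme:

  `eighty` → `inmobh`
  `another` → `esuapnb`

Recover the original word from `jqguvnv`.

In eighty: e→i is +4, i→n is +5, g→m is +6, h→o is +7 — the shift increases by 1 each position. Each letter shifts forward by (position + 4), i.e. 4, 5, 6, … — the shift grows by one for each successive letter.
Reversing it on jqguvnv: j−4=f, q−5=l, g−6=a, u−7=n, v−8=n, n−9=e, v−10=l.

flannel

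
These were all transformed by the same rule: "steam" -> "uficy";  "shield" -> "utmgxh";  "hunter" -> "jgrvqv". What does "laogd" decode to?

joker

A repeating key of period 3 is used — shifts +2, +12, +4 over and over.
Reversing it on laogd: l−2=j, a−12=o, o−4=k, g−2=e, d−12=r.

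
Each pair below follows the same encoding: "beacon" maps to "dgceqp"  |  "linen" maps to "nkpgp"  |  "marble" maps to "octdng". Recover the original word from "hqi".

fog

Compare letters: b→d is +2, e→g is +2, a→c is +2 — a constant shift. This is a Caesar cipher with shift 2.
Reversing it on hqi: h−2=f, q−2=o, i−2=g.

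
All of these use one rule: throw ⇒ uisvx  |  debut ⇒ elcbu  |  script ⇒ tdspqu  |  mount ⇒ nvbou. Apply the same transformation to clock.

The shift depends on letter class: consonant t→u is +1, but vowel o→v is +7. Two shifts are in play — +7 for a/e/i/o/u, +1 for every other letter.
Applying it to clock: c(cons)+1=d, l(cons)+1=m, o(vowel)+7=v, c(cons)+1=d, k(cons)+1=l.

dmvdl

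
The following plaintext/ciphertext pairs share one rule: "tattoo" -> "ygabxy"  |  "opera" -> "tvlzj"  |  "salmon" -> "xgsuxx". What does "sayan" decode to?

nurse

In tattoo: t→y is +5, a→g is +6, t→a is +7, t→b is +8 — the shift increases by 1 each position. The shift increases by 1 at each position, starting from +5: 5, 6, 7, ….
Reversing it on sayan: s−5=n, a−6=u, y−7=r, a−8=s, n−9=e.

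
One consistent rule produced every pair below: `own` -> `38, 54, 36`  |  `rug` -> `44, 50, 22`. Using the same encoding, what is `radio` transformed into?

44, 10, 16, 26, 38

o(#15)→38 and w(#23)→54: differences scale by 2, so n = 2·pos + 8. The formula is n = 2×(alphabet index, a=1) + 8.
On radio: r=18→44, a=1→10, d=4→16, i=9→26, o=15→38.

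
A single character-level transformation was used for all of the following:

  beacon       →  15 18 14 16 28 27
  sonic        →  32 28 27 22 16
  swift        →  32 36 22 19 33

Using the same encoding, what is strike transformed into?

b is letter #2 and maps to 15: an offset of 13. The number is (letter's place in the alphabet, a=1) + 13.
Applying it to strike: s=19→32, t=20→33, r=18→31, i=9→22, k=11→24, e=5→18.

32 33 31 22 24 18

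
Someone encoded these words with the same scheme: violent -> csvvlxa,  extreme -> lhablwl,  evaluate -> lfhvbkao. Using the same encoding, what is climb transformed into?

Shifts by position in violent: pos 0: v→c (+7), pos 1: i→s (+10), pos 2: o→v (+7), pos 3: l→v (+10) — repeating every 2. The shifts repeat in a cycle of length 2: positions 0,1,… shift by +7, +10, then the pattern repeats.
Applying it to climb: c+7=j, l+10=v, i+7=p, m+10=w, b+7=i.

jvpwi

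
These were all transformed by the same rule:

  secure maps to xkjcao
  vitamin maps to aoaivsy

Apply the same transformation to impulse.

Each letter shifts forward by (position + 5), i.e. 5, 6, 7, … — the shift grows by one for each successive letter.
For impulse: i+5=n, m+6=s, p+7=w, u+8=c, l+9=u, s+10=c, e+11=p.

nswcucp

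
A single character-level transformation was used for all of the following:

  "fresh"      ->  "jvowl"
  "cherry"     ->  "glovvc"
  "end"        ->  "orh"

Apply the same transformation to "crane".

gvkro

The shift depends on letter class: consonant f→j is +4, but vowel e→o is +10. The rule splits by letter class: vowels +10, consonants +4.
On crane: c(cons)+4=g, r(cons)+4=v, a(vowel)+10=k, n(cons)+4=r, e(vowel)+10=o.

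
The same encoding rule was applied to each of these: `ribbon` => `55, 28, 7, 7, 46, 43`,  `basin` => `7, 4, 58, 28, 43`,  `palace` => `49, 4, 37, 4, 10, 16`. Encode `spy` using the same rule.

The formula is n = 3×(alphabet index, a=1) + 1.
On spy: s=19→58, p=16→49, y=25→76.

58, 49, 76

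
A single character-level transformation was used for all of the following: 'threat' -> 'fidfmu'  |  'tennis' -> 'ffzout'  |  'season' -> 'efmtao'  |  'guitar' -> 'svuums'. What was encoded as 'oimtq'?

chase

It's a Vigenère-style cipher with numeric key [12,1]: position i shifts by key[i mod 2].
Undoing it on oimtq: o−12=c, i−1=h, m−12=a, t−1=s, q−12=e.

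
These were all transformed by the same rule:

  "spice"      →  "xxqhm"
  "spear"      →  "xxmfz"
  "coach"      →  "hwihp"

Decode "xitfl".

salad

It's a Vigenère-style cipher with numeric key [5,8,8]: position i shifts by key[i mod 3].
Undoing it on xitfl: x−5=s, i−8=a, t−8=l, f−5=a, l−8=d.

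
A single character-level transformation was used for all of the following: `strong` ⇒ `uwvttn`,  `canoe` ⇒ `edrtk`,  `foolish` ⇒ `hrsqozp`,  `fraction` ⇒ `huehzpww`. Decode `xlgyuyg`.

In strong: s→u is +2, t→w is +3, r→v is +4, o→t is +5 — the shift increases by 1 each position. Letter i (0-indexed) is shifted by i+2, so successive shifts are 2, 3, 4, ….
Reversing it on xlgyuyg: x−2=v, l−3=i, g−4=c, y−5=t, u−6=o, y−7=r, g−8=y.

victory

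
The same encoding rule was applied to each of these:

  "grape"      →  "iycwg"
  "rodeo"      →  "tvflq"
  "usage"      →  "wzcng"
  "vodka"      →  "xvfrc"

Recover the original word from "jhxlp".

haven

The shifts repeat in a cycle of length 2: positions 0,1,… shift by +2, +7, then the pattern repeats.
Reversing it on jhxlp: j−2=h, h−7=a, x−2=v, l−7=e, p−2=n.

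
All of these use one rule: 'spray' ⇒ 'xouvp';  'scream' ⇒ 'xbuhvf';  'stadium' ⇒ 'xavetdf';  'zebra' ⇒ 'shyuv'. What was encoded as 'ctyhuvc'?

s(18)→x(23) and p(15)→o(14) fit y≡3x+21 (mod 26); the inverse of 3 mod 26 is 9. Treating letters as 0–25, the rule is x ↦ 3x + 21 (mod 26).
Undoing it on ctyhuvc: c(2)→9·(2−21)≡11=l; t(19)→9·(19−21)≡8=i; y(24)→9·(24−21)≡1=b; h(7)→9·(7−21)≡4=e; u(20)→9·(20−21)≡17=r; v(21)→9·(21−21)≡0=a; c(2)→9·(2−21)≡11=l (all mod 26).

liberal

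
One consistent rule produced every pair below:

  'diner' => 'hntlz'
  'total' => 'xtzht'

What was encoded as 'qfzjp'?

match

In diner: d→h is +4, i→n is +5, n→t is +6, e→l is +7 — the shift increases by 1 each position. Letter i (0-indexed) is shifted by i+4, so successive shifts are 4, 5, 6, ….
Reversing it on qfzjp: q−4=m, f−5=a, z−6=t, j−7=c, p−8=h.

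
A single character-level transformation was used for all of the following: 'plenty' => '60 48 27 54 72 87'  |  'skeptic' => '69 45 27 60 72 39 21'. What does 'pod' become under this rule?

p(#16)→60 and l(#12)→48: differences scale by 3, so n = 3·pos + 12. The formula is n = 3×(alphabet index, a=1) + 12.
Applying it to pod: p=16→60, o=15→57, d=4→24.

60 57 24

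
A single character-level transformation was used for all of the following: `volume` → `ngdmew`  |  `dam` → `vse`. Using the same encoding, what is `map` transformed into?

esh

Compare letters: v→n is +18, o→g is +18, l→d is +18 — a constant shift. Each letter is shifted forward by 18 in the alphabet (a Caesar shift of +18).
For map: m+18=e, a+18=s, p+18=h.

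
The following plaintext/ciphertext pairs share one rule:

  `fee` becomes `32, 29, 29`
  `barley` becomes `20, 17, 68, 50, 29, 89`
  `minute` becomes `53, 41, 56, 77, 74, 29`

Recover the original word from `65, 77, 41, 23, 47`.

quick

The formula is n = 3×(alphabet index, a=1) + 14.
Decoding 65, 77, 41, 23, 47: 65→(65−14)÷3=17=q, 77→(77−14)÷3=21=u, 41→(41−14)÷3=9=i, 23→(23−14)÷3=3=c, 47→(47−14)÷3=11=k.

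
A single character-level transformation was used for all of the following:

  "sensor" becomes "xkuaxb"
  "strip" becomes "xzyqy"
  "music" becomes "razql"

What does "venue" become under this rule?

In sensor: s→x is +5, e→k is +6, n→u is +7, s→a is +8 — the shift increases by 1 each position. Letter i (0-indexed) is shifted by i+5, so successive shifts are 5, 6, 7, ….
For venue: v+5=a, e+6=k, n+7=u, u+8=c, e+9=n.

akucn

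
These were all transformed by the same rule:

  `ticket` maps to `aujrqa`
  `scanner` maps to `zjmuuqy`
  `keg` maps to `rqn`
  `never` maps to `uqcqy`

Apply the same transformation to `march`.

The shift depends on letter class: consonant t→a is +7, but vowel i→u is +12. The rule splits by letter class: vowels +12, consonants +7.
For march: m(cons)+7=t, a(vowel)+12=m, r(cons)+7=y, c(cons)+7=j, h(cons)+7=o.

tmyjo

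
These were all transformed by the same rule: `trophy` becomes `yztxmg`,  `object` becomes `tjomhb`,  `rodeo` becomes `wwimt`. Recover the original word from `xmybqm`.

settle

Shifts by position in trophy: pos 0: t→y (+5), pos 1: r→z (+8), pos 2: o→t (+5), pos 3: p→x (+8) — repeating every 2. The shifts repeat in a cycle of length 2: positions 0,1,… shift by +5, +8, then the pattern repeats.
Decoding xmybqm: x−5=s, m−8=e, y−5=t, b−8=t, q−5=l, m−8=e.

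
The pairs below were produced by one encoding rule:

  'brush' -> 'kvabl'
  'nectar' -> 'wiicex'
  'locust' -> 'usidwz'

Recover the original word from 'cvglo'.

track

Shifts by position in brush: pos 0: b→k (+9), pos 1: r→v (+4), pos 2: u→a (+6), pos 3: s→b (+9), pos 4: h→l (+4) — repeating every 3. The shifts repeat in a cycle of length 3: positions 0,1,… shift by +9, +4, +6, then the pattern repeats.
Decoding cvglo: c−9=t, v−4=r, g−6=a, l−9=c, o−4=k.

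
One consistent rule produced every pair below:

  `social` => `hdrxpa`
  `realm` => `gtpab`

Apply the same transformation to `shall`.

hwpaa

Compare letters: s→h is +15, o→d is +15, c→r is +15 — a constant shift. This is a Caesar cipher with shift 15.
On shall: s+15=h, h+15=w, a+15=p, l+15=a, l+15=a.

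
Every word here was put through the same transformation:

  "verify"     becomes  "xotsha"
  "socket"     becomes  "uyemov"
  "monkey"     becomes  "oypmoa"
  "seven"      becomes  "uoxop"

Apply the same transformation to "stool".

uvyyn

Vowels shift forward by 10 and consonants shift forward by 2.
On stool: s(cons)+2=u, t(cons)+2=v, o(vowel)+10=y, o(vowel)+10=y, l(cons)+2=n.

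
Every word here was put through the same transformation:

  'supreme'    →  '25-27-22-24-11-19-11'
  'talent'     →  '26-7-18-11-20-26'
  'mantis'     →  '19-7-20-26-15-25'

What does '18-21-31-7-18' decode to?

The number is (letter's place in the alphabet, a=1) + 6.
Decoding 18-21-31-7-18: 18→(18−6)÷1=12=l, 21→(21−6)÷1=15=o, 31→(31−6)÷1=25=y, 7→(7−6)÷1=1=a, 18→(18−6)÷1=12=l.

loyal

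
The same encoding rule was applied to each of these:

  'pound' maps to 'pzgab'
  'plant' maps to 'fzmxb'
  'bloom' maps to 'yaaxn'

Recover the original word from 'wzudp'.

drink

The output letters match the input read backwards, each shifted +12: pound reversed is dnuop. The word is reversed, then every letter is shifted forward by 12.
Undoing it on wzudp: shift back: w−12=k, z−12=n, u−12=i, d−12=r, p−12=d → knird; then reverse → drink.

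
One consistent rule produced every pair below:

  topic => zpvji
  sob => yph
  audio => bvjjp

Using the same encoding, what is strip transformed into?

yzxjv

The rule splits by letter class: vowels +1, consonants +6.
For strip: s(cons)+6=y, t(cons)+6=z, r(cons)+6=x, i(vowel)+1=j, p(cons)+6=v.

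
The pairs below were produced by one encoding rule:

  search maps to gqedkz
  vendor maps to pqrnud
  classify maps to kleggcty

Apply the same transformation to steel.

gjqql

Each letter's alphabet position (a=0..z=25) is mapped through 3·x+4 mod 26 — an affine cipher.
For steel: s(18)→3·18+4≡6=g; t(19)→3·19+4≡9=j; e(4)→3·4+4≡16=q; e(4)→3·4+4≡16=q; l(11)→3·11+4≡11=l (all mod 26).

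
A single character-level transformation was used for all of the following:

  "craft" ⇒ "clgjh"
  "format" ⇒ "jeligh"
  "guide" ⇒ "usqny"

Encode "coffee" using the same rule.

c(2)→c(2) and r(17)→l(11) fit y≡11x+6 (mod 26); the inverse of 11 mod 26 is 19. Each letter's alphabet position (a=0..z=25) is mapped through 11·x+6 mod 26 — an affine cipher.
Applying it to coffee: c(2)→11·2+6≡2=c; o(14)→11·14+6≡4=e; f(5)→11·5+6≡9=j; f(5)→11·5+6≡9=j; e(4)→11·4+6≡24=y; e(4)→11·4+6≡24=y (all mod 26).

cejjyy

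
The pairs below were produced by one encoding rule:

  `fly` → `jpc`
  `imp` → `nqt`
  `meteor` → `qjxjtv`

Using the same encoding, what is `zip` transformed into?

The shift depends on letter class: consonant f→j is +4, but vowel i→n is +5. Two shifts are in play — +5 for a/e/i/o/u, +4 for every other letter.
Applying it to zip: z(cons)+4=d, i(vowel)+5=n, p(cons)+4=t.

dnt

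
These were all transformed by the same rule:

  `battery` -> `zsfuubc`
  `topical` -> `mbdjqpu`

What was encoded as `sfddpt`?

soccer

The output letters match the input read backwards, each shifted +1: battery reversed is yrettab. Read the word backwards and shift each letter +1.
Decoding sfddpt: shift back: s−1=r, f−1=e, d−1=c, d−1=c, p−1=o, t−1=s → reccos; then reverse → soccer.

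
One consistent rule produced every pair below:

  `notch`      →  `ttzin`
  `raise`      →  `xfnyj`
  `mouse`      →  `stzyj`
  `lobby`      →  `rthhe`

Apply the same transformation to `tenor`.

zjttx

The rule splits by letter class: vowels +5, consonants +6.
Applying it to tenor: t(cons)+6=z, e(vowel)+5=j, n(cons)+6=t, o(vowel)+5=t, r(cons)+6=x.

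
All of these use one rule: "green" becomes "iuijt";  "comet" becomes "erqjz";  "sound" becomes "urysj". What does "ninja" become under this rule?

plrog

In green: g→i is +2, r→u is +3, e→i is +4, e→j is +5 — the shift increases by 1 each position. The shift increases by 1 at each position, starting from +2: 2, 3, 4, ….
For ninja: n+2=p, i+3=l, n+4=r, j+5=o, a+6=g.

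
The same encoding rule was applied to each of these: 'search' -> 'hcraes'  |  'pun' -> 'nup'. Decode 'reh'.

The output letters match the input read backwards: search reversed is hcraes. It's just the letters in reverse order.
Reversing it on reh: then reverse → her.

her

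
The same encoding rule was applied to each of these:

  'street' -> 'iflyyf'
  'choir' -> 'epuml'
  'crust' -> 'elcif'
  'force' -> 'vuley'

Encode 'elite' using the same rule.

Treating letters as 0–25, the rule is x ↦ 23x + 10 (mod 26).
For elite: e(4)→23·4+10≡24=y; l(11)→23·11+10≡3=d; i(8)→23·8+10≡12=m; t(19)→23·19+10≡5=f; e(4)→23·4+10≡24=y (all mod 26).

ydmfy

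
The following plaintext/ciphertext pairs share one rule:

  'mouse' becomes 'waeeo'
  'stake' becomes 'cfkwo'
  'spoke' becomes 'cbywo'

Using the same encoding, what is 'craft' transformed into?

A repeating key of period 2 is used — shifts +10, +12 over and over.
On craft: c+10=m, r+12=d, a+10=k, f+12=r, t+10=d.

mdkrd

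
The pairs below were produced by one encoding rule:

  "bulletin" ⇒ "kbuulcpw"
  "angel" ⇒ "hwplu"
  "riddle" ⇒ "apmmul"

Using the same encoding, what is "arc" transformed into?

The shift depends on letter class: consonant b→k is +9, but vowel u→b is +7. The rule splits by letter class: vowels +7, consonants +9.
For arc: a(vowel)+7=h, r(cons)+9=a, c(cons)+9=l.

hal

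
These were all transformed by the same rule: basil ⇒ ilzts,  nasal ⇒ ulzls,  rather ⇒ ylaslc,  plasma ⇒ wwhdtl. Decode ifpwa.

It's a Vigenère-style cipher with numeric key [7,11]: position i shifts by key[i mod 2].
Decoding ifpwa: i−7=b, f−11=u, p−7=i, w−11=l, a−7=t.

built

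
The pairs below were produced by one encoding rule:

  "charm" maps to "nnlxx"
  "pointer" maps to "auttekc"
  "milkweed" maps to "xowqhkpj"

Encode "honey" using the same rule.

suykj

The shifts repeat in a cycle of length 2: positions 0,1,… shift by +11, +6, then the pattern repeats.
Applying it to honey: h+11=s, o+6=u, n+11=y, e+6=k, y+11=j.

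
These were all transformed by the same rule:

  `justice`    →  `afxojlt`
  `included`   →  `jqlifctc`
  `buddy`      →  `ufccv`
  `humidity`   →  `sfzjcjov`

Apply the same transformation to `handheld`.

Each letter's alphabet position (a=0..z=25) is mapped through 17·x+3 mod 26 — an affine cipher.
For handheld: h(7)→17·7+3≡18=s; a(0)→17·0+3≡3=d; n(13)→17·13+3≡16=q; d(3)→17·3+3≡2=c; h(7)→17·7+3≡18=s; e(4)→17·4+3≡19=t; l(11)→17·11+3≡8=i; d(3)→17·3+3≡2=c (all mod 26).

sdqcstic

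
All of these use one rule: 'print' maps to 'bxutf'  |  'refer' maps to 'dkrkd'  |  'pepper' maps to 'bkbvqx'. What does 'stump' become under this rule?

ezgsb

Shifts by position in print: pos 0: p→b (+12), pos 1: r→x (+6), pos 2: i→u (+12), pos 3: n→t (+6) — repeating every 2. The shifts repeat in a cycle of length 2: positions 0,1,… shift by +12, +6, then the pattern repeats.
On stump: s+12=e, t+6=z, u+12=g, m+6=s, p+12=b.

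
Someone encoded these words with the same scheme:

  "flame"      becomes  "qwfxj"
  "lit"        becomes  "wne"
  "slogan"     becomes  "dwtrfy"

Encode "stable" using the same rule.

defmwj

The shift depends on letter class: consonant f→q is +11, but vowel a→f is +5. Two shifts are in play — +5 for a/e/i/o/u, +11 for every other letter.
Applying it to stable: s(cons)+11=d, t(cons)+11=e, a(vowel)+5=f, b(cons)+11=m, l(cons)+11=w, e(vowel)+5=j.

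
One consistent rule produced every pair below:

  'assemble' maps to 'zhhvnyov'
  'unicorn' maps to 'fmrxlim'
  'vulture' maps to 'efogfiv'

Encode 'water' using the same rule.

Each pair mirrors across the alphabet (a↔z, s↔h, s↔h): positions sum to 25. This is the alphabet-reversal cipher (Atbash): a becomes z, b becomes y, etc.
On water: w↔d, a↔z, t↔g, e↔v, r↔i.

dzgvi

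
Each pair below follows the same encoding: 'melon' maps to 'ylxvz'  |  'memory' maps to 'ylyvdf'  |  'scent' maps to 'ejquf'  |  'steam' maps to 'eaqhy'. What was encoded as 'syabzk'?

The shifts repeat in a cycle of length 2: positions 0,1,… shift by +12, +7, then the pattern repeats.
Reversing it on syabzk: s−12=g, y−7=r, a−12=o, b−7=u, z−12=n, k−7=d.

ground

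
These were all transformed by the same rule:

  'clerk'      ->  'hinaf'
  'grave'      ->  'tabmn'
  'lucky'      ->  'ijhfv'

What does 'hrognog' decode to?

content

c(2)→h(7) and l(11)→i(8) fit y≡3x+1 (mod 26); the inverse of 3 mod 26 is 9. This is an affine cipher: with a=0,…,z=25, each position x becomes (3x+1) mod 26.
Undoing it on hrognog: h(7)→9·(7−1)≡2=c; r(17)→9·(17−1)≡14=o; o(14)→9·(14−1)≡13=n; g(6)→9·(6−1)≡19=t; n(13)→9·(13−1)≡4=e; o(14)→9·(14−1)≡13=n; g(6)→9·(6−1)≡19=t (all mod 26).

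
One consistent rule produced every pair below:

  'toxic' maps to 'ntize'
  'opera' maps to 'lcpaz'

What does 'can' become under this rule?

yln

The output letters match the input read backwards, each shifted +11: toxic reversed is cixot. The word is reversed, then every letter is shifted forward by 11.
On can: reverse → nac; then shift: n+11=y, a+11=l, c+11=n.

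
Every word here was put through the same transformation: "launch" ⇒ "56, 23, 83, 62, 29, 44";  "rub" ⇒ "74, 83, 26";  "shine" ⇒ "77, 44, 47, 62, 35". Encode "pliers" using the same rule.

68, 56, 47, 35, 74, 77

l(#12)→56 and a(#1)→23: differences scale by 3, so n = 3·pos + 20. Each letter becomes 3×(its alphabet position, a=1..z=26) + 20.
For pliers: p=16→68, l=12→56, i=9→47, e=5→35, r=18→74, s=19→77.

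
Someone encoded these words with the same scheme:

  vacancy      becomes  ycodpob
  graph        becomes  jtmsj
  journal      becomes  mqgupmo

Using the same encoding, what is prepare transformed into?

stqscdh

It's a Vigenère-style cipher with numeric key [3,2,12]: position i shifts by key[i mod 3].
For prepare: p+3=s, r+2=t, e+12=q, p+3=s, a+2=c, r+12=d, e+3=h.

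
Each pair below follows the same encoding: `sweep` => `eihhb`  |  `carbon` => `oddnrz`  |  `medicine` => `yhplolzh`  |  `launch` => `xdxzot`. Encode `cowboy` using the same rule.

Vowels shift forward by 3 and consonants shift forward by 12.
For cowboy: c(cons)+12=o, o(vowel)+3=r, w(cons)+12=i, b(cons)+12=n, o(vowel)+3=r, y(cons)+12=k.

orinrk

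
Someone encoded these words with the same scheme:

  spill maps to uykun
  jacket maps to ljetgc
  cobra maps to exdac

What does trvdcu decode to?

ritual

Shifts by position in spill: pos 0: s→u (+2), pos 1: p→y (+9), pos 2: i→k (+2), pos 3: l→u (+9) — repeating every 2. A repeating key of period 2 is used — shifts +2, +9 over and over.
Decoding trvdcu: t−2=r, r−9=i, v−2=t, d−9=u, c−2=a, u−9=l.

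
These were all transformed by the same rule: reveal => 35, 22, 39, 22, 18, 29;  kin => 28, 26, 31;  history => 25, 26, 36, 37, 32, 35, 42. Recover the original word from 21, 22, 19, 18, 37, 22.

debate

Each letter is replaced by its alphabet position (a=1..z=26) + 17.
Undoing it on 21, 22, 19, 18, 37, 22: 21→(21−17)÷1=4=d, 22→(22−17)÷1=5=e, 19→(19−17)÷1=2=b, 18→(18−17)÷1=1=a, 37→(37−17)÷1=20=t, 22→(22−17)÷1=5=e.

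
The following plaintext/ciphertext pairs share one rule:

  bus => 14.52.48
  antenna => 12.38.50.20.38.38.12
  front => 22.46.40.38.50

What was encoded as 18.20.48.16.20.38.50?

b(#2)→14 and u(#21)→52: differences scale by 2, so n = 2·pos + 10. Each letter becomes 2×(its alphabet position, a=1..z=26) + 10.
Undoing it on 18.20.48.16.20.38.50: 18→(18−10)÷2=4=d, 20→(20−10)÷2=5=e, 48→(48−10)÷2=19=s, 16→(16−10)÷2=3=c, 20→(20−10)÷2=5=e, 38→(38−10)÷2=14=n, 50→(50−10)÷2=20=t.

descent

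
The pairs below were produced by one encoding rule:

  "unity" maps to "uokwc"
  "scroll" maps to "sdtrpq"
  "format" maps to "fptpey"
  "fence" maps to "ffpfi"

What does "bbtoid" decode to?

In unity: u→u is +0, n→o is +1, i→k is +2, t→w is +3 — the shift increases by 1 each position. Each letter shifts forward by its position index (0, 1, 2, …) — the shift grows by one for each successive letter.
Decoding bbtoid: b−0=b, b−1=a, t−2=r, o−3=l, i−4=e, d−5=y.

barley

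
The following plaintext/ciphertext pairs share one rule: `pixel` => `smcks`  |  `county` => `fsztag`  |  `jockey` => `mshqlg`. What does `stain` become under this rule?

Letter i (0-indexed) is shifted by i+3, so successive shifts are 3, 4, 5, ….
For stain: s+3=v, t+4=x, a+5=f, i+6=o, n+7=u.

vxfou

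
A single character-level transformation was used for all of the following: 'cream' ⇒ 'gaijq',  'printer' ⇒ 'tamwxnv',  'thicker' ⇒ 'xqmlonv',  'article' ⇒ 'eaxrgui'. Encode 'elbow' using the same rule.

Shifts by position in cream: pos 0: c→g (+4), pos 1: r→a (+9), pos 2: e→i (+4), pos 3: a→j (+9) — repeating every 2. A repeating key of period 2 is used — shifts +4, +9 over and over.
Applying it to elbow: e+4=i, l+9=u, b+4=f, o+9=x, w+4=a.

iufxa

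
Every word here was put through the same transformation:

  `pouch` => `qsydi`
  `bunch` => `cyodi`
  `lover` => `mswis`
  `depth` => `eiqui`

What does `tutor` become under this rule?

The shift depends on letter class: consonant p→q is +1, but vowel o→s is +4. The rule splits by letter class: vowels +4, consonants +1.
Applying it to tutor: t(cons)+1=u, u(vowel)+4=y, t(cons)+1=u, o(vowel)+4=s, r(cons)+1=s.

uyuss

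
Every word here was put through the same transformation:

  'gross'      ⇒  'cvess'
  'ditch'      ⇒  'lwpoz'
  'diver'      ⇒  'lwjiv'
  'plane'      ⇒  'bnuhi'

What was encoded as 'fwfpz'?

fifth

g(6)→c(2) and r(17)→v(21) fit y≡23x+20 (mod 26); the inverse of 23 mod 26 is 17. Each letter's alphabet position (a=0..z=25) is mapped through 23·x+20 mod 26 — an affine cipher.
Reversing it on fwfpz: f(5)→17·(5−20)≡5=f; w(22)→17·(22−20)≡8=i; f(5)→17·(5−20)≡5=f; p(15)→17·(15−20)≡19=t; z(25)→17·(25−20)≡7=h (all mod 26).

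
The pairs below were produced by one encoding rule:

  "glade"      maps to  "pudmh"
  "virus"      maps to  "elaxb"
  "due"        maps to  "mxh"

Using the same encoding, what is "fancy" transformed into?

The shift depends on letter class: consonant g→p is +9, but vowel a→d is +3. The rule splits by letter class: vowels +3, consonants +9.
For fancy: f(cons)+9=o, a(vowel)+3=d, n(cons)+9=w, c(cons)+9=l, y(cons)+9=h.

odwlh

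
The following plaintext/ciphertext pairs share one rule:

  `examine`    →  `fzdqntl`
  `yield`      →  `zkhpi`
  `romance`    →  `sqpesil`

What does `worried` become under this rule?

xquvnkk

In examine: e→f is +1, x→z is +2, a→d is +3, m→q is +4 — the shift increases by 1 each position. Each letter shifts forward by (position + 1), i.e. 1, 2, 3, … — the shift grows by one for each successive letter.
For worried: w+1=x, o+2=q, r+3=u, r+4=v, i+5=n, e+6=k, d+7=k.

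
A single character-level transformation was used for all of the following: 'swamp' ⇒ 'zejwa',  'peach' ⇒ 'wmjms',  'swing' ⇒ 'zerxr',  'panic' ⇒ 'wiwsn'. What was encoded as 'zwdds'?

In swamp: s→z is +7, w→e is +8, a→j is +9, m→w is +10 — the shift increases by 1 each position. The shift increases by 1 at each position, starting from +7: 7, 8, 9, ….
Undoing it on zwdds: z−7=s, w−8=o, d−9=u, d−10=t, s−11=h.

south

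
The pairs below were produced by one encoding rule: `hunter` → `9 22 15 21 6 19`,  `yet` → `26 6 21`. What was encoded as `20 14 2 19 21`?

h is letter #8 and maps to 9: an offset of 1. Letters become their 1-based position plus 1 (so a→2, b→3, …).
Decoding 20 14 2 19 21: 20→(20−1)÷1=19=s, 14→(14−1)÷1=13=m, 2→(2−1)÷1=1=a, 19→(19−1)÷1=18=r, 21→(21−1)÷1=20=t.

smart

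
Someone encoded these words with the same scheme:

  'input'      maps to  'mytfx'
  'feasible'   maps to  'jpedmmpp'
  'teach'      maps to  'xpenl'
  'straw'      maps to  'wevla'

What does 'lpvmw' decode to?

herbs

A repeating key of period 2 is used — shifts +4, +11 over and over.
Reversing it on lpvmw: l−4=h, p−11=e, v−4=r, m−11=b, w−4=s.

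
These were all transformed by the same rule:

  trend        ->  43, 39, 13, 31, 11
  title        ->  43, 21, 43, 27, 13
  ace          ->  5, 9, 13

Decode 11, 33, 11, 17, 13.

dodge

t(#20)→43 and r(#18)→39: differences scale by 2, so n = 2·pos + 3. Each letter becomes 2×(its alphabet position, a=1..z=26) + 3.
Reversing it on 11, 33, 11, 17, 13: 11→(11−3)÷2=4=d, 33→(33−3)÷2=15=o, 11→(11−3)÷2=4=d, 17→(17−3)÷2=7=g, 13→(13−3)÷2=5=e.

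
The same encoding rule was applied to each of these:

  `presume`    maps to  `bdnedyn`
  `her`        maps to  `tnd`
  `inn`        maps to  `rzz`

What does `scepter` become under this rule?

eonbfnd

The shift depends on letter class: consonant p→b is +12, but vowel e→n is +9. The rule splits by letter class: vowels +9, consonants +12.
For scepter: s(cons)+12=e, c(cons)+12=o, e(vowel)+9=n, p(cons)+12=b, t(cons)+12=f, e(vowel)+9=n, r(cons)+12=d.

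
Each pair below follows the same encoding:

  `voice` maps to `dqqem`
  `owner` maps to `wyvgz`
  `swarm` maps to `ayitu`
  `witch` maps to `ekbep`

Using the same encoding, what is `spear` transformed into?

Shifts by position in voice: pos 0: v→d (+8), pos 1: o→q (+2), pos 2: i→q (+8), pos 3: c→e (+2) — repeating every 2. A repeating key of period 2 is used — shifts +8, +2 over and over.
On spear: s+8=a, p+2=r, e+8=m, a+2=c, r+8=z.

armcz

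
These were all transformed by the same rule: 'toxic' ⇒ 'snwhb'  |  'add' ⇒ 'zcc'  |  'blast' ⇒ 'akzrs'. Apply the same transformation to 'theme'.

sgdld

This is a Caesar cipher with shift 25.
On theme: t+25=s, h+25=g, e+25=d, m+25=l, e+25=d.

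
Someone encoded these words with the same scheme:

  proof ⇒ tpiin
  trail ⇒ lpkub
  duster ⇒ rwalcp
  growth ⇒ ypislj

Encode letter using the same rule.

bcllcp

p(15)→t(19) and r(17)→p(15) fit y≡11x+10 (mod 26); the inverse of 11 mod 26 is 19. This is an affine cipher: with a=0,…,z=25, each position x becomes (11x+10) mod 26.
On letter: l(11)→11·11+10≡1=b; e(4)→11·4+10≡2=c; t(19)→11·19+10≡11=l; t(19)→11·19+10≡11=l; e(4)→11·4+10≡2=c; r(17)→11·17+10≡15=p (all mod 26).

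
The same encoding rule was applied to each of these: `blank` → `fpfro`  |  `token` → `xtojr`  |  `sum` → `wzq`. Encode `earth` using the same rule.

The shift depends on letter class: consonant b→f is +4, but vowel a→f is +5. The rule splits by letter class: vowels +5, consonants +4.
On earth: e(vowel)+5=j, a(vowel)+5=f, r(cons)+4=v, t(cons)+4=x, h(cons)+4=l.

jfvxl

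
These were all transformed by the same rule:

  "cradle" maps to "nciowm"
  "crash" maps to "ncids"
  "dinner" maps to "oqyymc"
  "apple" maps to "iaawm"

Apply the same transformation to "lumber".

wcxmmc

The shift depends on letter class: consonant c→n is +11, but vowel a→i is +8. Vowels shift forward by 8 and consonants shift forward by 11.
On lumber: l(cons)+11=w, u(vowel)+8=c, m(cons)+11=x, b(cons)+11=m, e(vowel)+8=m, r(cons)+11=c.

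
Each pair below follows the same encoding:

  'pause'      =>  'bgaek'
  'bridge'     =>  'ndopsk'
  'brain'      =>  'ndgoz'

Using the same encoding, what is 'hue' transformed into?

The shift depends on letter class: consonant p→b is +12, but vowel a→g is +6. The rule splits by letter class: vowels +6, consonants +12.
On hue: h(cons)+12=t, u(vowel)+6=a, e(vowel)+6=k.

tak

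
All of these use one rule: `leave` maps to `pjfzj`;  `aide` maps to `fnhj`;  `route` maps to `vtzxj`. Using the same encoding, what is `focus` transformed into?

jtgzw

Vowels shift forward by 5 and consonants shift forward by 4.
For focus: f(cons)+4=j, o(vowel)+5=t, c(cons)+4=g, u(vowel)+5=z, s(cons)+4=w.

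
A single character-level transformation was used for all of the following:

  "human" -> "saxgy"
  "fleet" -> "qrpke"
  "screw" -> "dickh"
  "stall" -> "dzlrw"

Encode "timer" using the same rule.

eoxkc

Shifts by position in human: pos 0: h→s (+11), pos 1: u→a (+6), pos 2: m→x (+11), pos 3: a→g (+6) — repeating every 2. The shifts repeat in a cycle of length 2: positions 0,1,… shift by +11, +6, then the pattern repeats.
Applying it to timer: t+11=e, i+6=o, m+11=x, e+6=k, r+11=c.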